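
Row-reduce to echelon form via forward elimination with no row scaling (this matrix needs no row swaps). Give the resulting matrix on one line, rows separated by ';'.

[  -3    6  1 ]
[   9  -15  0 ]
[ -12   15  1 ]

REF = [-3 6 1; 0 3 3; 0 0 6]

Forward elimination:
R2 <- R2 - (-3)*R1:  [ 0  3  3 ]
R3 <- R3 - (4)*R1:  [  0  -9  -3 ]
R3 <- R3 - (-3)*R2:  [ 0  0  6 ]
Row echelon form:
[ -3  6  1 ]
[  0  3  3 ]
[  0  0  6 ]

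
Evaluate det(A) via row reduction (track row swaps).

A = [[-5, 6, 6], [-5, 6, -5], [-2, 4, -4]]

Forward elimination:
R2 <- R2 - (1)*R1:  [   0    0  -11 ]
R3 <- R3 - (2/5)*R1:  [     0    8/5  -32/5 ]
R2 <-> R3   (pivot in column 2 was zero)
[ -5    6      6 ]
[  0  8/5  -32/5 ]
[  0    0    -11 ]
Upper-triangular form:
[ -5    6      6 ]
[  0  8/5  -32/5 ]
[  0    0    -11 ]
det(A) = (-1)^1 * (-5) * (8/5) * (-11) = -88  (1 row swap -> sign -1)

det(A) = -88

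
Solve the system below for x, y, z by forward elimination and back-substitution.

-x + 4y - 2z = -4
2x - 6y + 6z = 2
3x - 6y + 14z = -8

(-2, -2, -1)

Forward elimination on [A|b]:
R2 <- R2 - (-2)*R1:  [  0   2   2  -6 ]
R3 <- R3 - (-3)*R1:  [   0    6    8  -20 ]
R3 <- R3 - (3)*R2:  [  0   0   2  -2 ]
Row echelon form:
[ -1  4  -2  |  -4 ]
[  0  2   2  |  -6 ]
[  0  0   2  |  -2 ]
Back-substitution:
z = (-2) / 2 = -1
y = (-6 - (2)*(-1)) / 2 = -2
x = (-4 - (4)*(-2) - (-2)*(-1)) / -1 = -2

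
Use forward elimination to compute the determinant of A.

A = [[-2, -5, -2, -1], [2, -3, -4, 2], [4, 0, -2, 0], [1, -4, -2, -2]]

Forward elimination:
R2 <- R2 - (-1)*R1:  [  0  -8  -6   1 ]
R3 <- R3 - (-2)*R1:  [   0  -10   -6   -2 ]
R4 <- R4 - (-1/2)*R1:  [     0  -13/2     -3   -5/2 ]
R3 <- R3 - (5/4)*R2:  [     0      0    3/2  -13/4 ]
R4 <- R4 - (13/16)*R2:  [      0       0    15/8  -53/16 ]
R4 <- R4 - (5/4)*R3:  [   0    0    0  3/4 ]
Upper-triangular form:
[ -2  -5   -2     -1 ]
[  0  -8   -6      1 ]
[  0   0  3/2  -13/4 ]
[  0   0    0    3/4 ]
det(A) = (-1)^0 * (-2) * (-8) * (3/2) * (3/4) = 18  (0 row swaps -> sign +1)

det(A) = 18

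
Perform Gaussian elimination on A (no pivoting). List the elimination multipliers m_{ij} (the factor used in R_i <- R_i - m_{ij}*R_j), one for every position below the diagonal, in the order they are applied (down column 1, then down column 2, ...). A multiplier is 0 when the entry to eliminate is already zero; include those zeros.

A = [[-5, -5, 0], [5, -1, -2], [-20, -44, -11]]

multipliers: -1, 4, 4

Forward elimination:
R2 <- R2 - (-1)*R1:  [  0  -6  -2 ]
R3 <- R3 - (4)*R1:  [   0  -24  -11 ]
R3 <- R3 - (4)*R2:  [  0   0  -3 ]
Multipliers (in order of application): m_{21} = -1, m_{31} = 4, m_{32} = 4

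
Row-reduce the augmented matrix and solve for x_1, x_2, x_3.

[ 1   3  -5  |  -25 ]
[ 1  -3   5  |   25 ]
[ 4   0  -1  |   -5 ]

Forward elimination on [A|b]:
R2 <- R2 - (1)*R1:  [  0  -6  10  50 ]
R3 <- R3 - (4)*R1:  [   0  -12   19   95 ]
R3 <- R3 - (2)*R2:  [  0   0  -1  -5 ]
Row echelon form:
[ 1   3  -5  |  -25 ]
[ 0  -6  10  |   50 ]
[ 0   0  -1  |   -5 ]
Back-substitution:
x_3 = (-5) / -1 = 5
x_2 = (50 - (10)*(5)) / -6 = 0
x_1 = (-25 - (3)*(0) - (-5)*(5)) / 1 = 0

(0, 0, 5)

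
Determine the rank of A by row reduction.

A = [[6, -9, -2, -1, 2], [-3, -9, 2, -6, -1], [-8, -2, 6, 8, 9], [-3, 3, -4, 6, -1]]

rank(A) = 4

Row reduction:
R2 <- R2 - (-1/2)*R1:  [     0  -27/2      1  -13/2      0 ]
R3 <- R3 - (-4/3)*R1:  [    0   -14  10/3  20/3  35/3 ]
R4 <- R4 - (-1/2)*R1:  [    0  -3/2    -5  11/2     0 ]
R3 <- R3 - (28/27)*R2:  [      0       0   62/27  362/27    35/3 ]
R4 <- R4 - (1/9)*R2:  [     0      0  -46/9   56/9      0 ]
R4 <- R4 - (-69/31)*R3:  [       0        0        0  1118/31   805/31 ]
Row echelon form:
[ 6     -9     -2       -1       2 ]
[ 0  -27/2      1    -13/2       0 ]
[ 0      0  62/27   362/27    35/3 ]
[ 0      0      0  1118/31  805/31 ]
Nonzero rows / pivot columns: 4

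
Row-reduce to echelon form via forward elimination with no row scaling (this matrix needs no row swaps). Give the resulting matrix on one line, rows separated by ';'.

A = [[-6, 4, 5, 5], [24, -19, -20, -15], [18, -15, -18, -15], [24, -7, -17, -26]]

Forward elimination:
R2 <- R2 - (-4)*R1:  [  0  -3   0   5 ]
R3 <- R3 - (-3)*R1:  [  0  -3  -3   0 ]
R4 <- R4 - (-4)*R1:  [  0   9   3  -6 ]
R3 <- R3 - (1)*R2:  [  0   0  -3  -5 ]
R4 <- R4 - (-3)*R2:  [ 0  0  3  9 ]
R4 <- R4 - (-1)*R3:  [ 0  0  0  4 ]
Row echelon form:
[ -6   4   5   5 ]
[  0  -3   0   5 ]
[  0   0  -3  -5 ]
[  0   0   0   4 ]

REF = [-6 4 5 5; 0 -3 0 5; 0 0 -3 -5; 0 0 0 4]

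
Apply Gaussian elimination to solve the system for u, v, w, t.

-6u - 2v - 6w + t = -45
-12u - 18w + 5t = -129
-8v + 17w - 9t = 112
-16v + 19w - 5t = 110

(2, 0, 5, -3)

Forward elimination on [A|b]:
R2 <- R2 - (2)*R1:  [   0    4   -6    3  -39 ]
R3 <- R3 - (-2)*R2:  [  0   0   5  -3  34 ]
R4 <- R4 - (-4)*R2:  [   0    0   -5    7  -46 ]
R4 <- R4 - (-1)*R3:  [   0    0    0    4  -12 ]
Row echelon form:
[ -6  -2  -6   1  |  -45 ]
[  0   4  -6   3  |  -39 ]
[  0   0   5  -3  |   34 ]
[  0   0   0   4  |  -12 ]
Back-substitution:
t = (-12) / 4 = -3
w = (34 - (-3)*(-3)) / 5 = 5
v = (-39 - (-6)*(5) - (3)*(-3)) / 4 = 0
u = (-45 - (-2)*(0) - (-6)*(5) - (1)*(-3)) / -6 = 2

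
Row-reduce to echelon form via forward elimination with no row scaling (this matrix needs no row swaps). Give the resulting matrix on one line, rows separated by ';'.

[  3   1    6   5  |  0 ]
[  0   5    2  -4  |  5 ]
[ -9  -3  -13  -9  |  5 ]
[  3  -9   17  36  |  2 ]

REF = [3 1 6 5 0; 0 5 2 -4 5; 0 0 5 6 5; 0 0 0 5 -3]

Forward elimination:
R3 <- R3 - (-3)*R1:  [ 0  0  5  6  5 ]
R4 <- R4 - (1)*R1:  [   0  -10   11   31    2 ]
R4 <- R4 - (-2)*R2:  [  0   0  15  23  12 ]
R4 <- R4 - (3)*R3:  [  0   0   0   5  -3 ]
Row echelon form:
[ 3  1  6   5  |   0 ]
[ 0  5  2  -4  |   5 ]
[ 0  0  5   6  |   5 ]
[ 0  0  0   5  |  -3 ]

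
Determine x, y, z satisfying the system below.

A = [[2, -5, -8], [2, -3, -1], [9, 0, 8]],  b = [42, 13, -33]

(-1, -4, -3)

Forward elimination on [A|b]:
R2 <- R2 - (1)*R1:  [   0    2    7  -29 ]
R3 <- R3 - (9/2)*R1:  [    0  45/2    44  -222 ]
R3 <- R3 - (45/4)*R2:  [      0       0  -139/4   417/4 ]
Row echelon form:
[ 2  -5      -8  |     42 ]
[ 0   2       7  |    -29 ]
[ 0   0  -139/4  |  417/4 ]
Back-substitution:
z = (417/4) / (-139/4) = -3
y = (-29 - (7)*(-3)) / 2 = -4
x = (42 - (-5)*(-4) - (-8)*(-3)) / 2 = -1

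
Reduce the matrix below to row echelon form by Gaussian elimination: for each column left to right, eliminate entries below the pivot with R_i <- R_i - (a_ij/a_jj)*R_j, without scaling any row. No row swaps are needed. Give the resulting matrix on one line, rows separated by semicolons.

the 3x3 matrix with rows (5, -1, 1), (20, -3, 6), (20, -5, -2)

Forward elimination:
R2 <- R2 - (4)*R1:  [ 0  1  2 ]
R3 <- R3 - (4)*R1:  [  0  -1  -6 ]
R3 <- R3 - (-1)*R2:  [  0   0  -4 ]
Row echelon form:
[ 5  -1   1 ]
[ 0   1   2 ]
[ 0   0  -4 ]

REF = [5 -1 1; 0 1 2; 0 0 -4]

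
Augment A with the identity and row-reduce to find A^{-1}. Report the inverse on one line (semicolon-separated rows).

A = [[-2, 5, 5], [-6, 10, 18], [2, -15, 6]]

inverse = [33/5 -21/10 4/5; 36/25 -11/25 3/25; 7/5 -2/5 1/5]

Gauss-Jordan on [A | I]:
R1 <- (1/-2)*R1:  [    1  -5/2  -5/2  |  -1/2     0     0 ]
R2 <- R2 - (-6)*R1:  [  0  -5   3  |  -3   1   0 ]
R3 <- R3 - (2)*R1:  [   0  -10   11  |    1    0    1 ]
R2 <- (1/-5)*R2:  [    0     1  -3/5  |   3/5  -1/5     0 ]
R1 <- R1 - (-5/2)*R2:  [    1     0    -4  |     1  -1/2     0 ]
R3 <- R3 - (-10)*R2:  [  0   0   5  |   7  -2   1 ]
R3 <- (1/5)*R3:  [    0     0     1  |   7/5  -2/5   1/5 ]
R1 <- R1 - (-4)*R3:  [      1       0       0  |    33/5  -21/10     4/5 ]
R2 <- R2 - (-3/5)*R3:  [      0       1       0  |   36/25  -11/25    3/25 ]
Right block of [I | A^{-1}] is the inverse:
[  33/5  -21/10   4/5 ]
[ 36/25  -11/25  3/25 ]
[   7/5    -2/5   1/5 ]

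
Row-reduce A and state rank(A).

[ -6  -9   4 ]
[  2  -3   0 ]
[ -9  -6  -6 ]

rank(A) = 3

Row reduction:
R2 <- R2 - (-1/3)*R1:  [   0   -6  4/3 ]
R3 <- R3 - (3/2)*R1:  [    0  15/2   -12 ]
R3 <- R3 - (-5/4)*R2:  [     0      0  -31/3 ]
Row echelon form:
[ -6  -9      4 ]
[  0  -6    4/3 ]
[  0   0  -31/3 ]
Nonzero rows / pivot columns: 3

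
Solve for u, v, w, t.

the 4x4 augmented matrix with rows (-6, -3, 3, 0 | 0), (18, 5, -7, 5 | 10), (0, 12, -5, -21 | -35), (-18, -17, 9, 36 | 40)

(0, -5, -5, 0)

Forward elimination on [A|b]:
R2 <- R2 - (-3)*R1:  [  0  -4   2   5  10 ]
R4 <- R4 - (3)*R1:  [  0  -8   0  36  40 ]
R3 <- R3 - (-3)*R2:  [  0   0   1  -6  -5 ]
R4 <- R4 - (2)*R2:  [  0   0  -4  26  20 ]
R4 <- R4 - (-4)*R3:  [ 0  0  0  2  0 ]
Row echelon form:
[ -6  -3  3   0  |   0 ]
[  0  -4  2   5  |  10 ]
[  0   0  1  -6  |  -5 ]
[  0   0  0   2  |   0 ]
Back-substitution:
t = (0) / 2 = 0
w = (-5 - (-6)*(0)) / 1 = -5
v = (10 - (2)*(-5) - (5)*(0)) / -4 = -5
u = (0 - (-3)*(-5) - (3)*(-5)) / -6 = 0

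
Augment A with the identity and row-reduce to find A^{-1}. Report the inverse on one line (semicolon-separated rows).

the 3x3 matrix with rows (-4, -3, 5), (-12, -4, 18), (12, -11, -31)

Gauss-Jordan on [A | I]:
R1 <- (1/-4)*R1:  [    1   3/4  -5/4  |  -1/4     0     0 ]
R2 <- R2 - (-12)*R1:  [  0   5   3  |  -3   1   0 ]
R3 <- R3 - (12)*R1:  [   0  -20  -16  |    3    0    1 ]
R2 <- (1/5)*R2:  [    0     1   3/5  |  -3/5   1/5     0 ]
R1 <- R1 - (3/4)*R2:  [      1       0  -17/10  |     1/5   -3/20       0 ]
R3 <- R3 - (-20)*R2:  [  0   0  -4  |  -9   4   1 ]
R3 <- (1/-4)*R3:  [    0     0     1  |   9/4    -1  -1/4 ]
R1 <- R1 - (-17/10)*R3:  [      1       0       0  |  161/40  -37/20  -17/40 ]
R2 <- R2 - (3/5)*R3:  [      0       1       0  |  -39/20     4/5    3/20 ]
Right block of [I | A^{-1}] is the inverse:
[ 161/40  -37/20  -17/40 ]
[ -39/20     4/5    3/20 ]
[    9/4      -1    -1/4 ]

inverse = [161/40 -37/20 -17/40; -39/20 4/5 3/20; 9/4 -1 -1/4]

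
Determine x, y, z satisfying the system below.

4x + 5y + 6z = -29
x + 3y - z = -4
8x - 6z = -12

Forward elimination on [A|b]:
R2 <- R2 - (1/4)*R1:  [    0   7/4  -5/2  13/4 ]
R3 <- R3 - (2)*R1:  [   0  -10  -18   46 ]
R3 <- R3 - (-40/7)*R2:  [      0       0  -226/7   452/7 ]
Row echelon form:
[ 4    5       6  |    -29 ]
[ 0  7/4    -5/2  |   13/4 ]
[ 0    0  -226/7  |  452/7 ]
Back-substitution:
z = (452/7) / (-226/7) = -2
y = (13/4 - (-5/2)*(-2)) / (7/4) = -1
x = (-29 - (5)*(-1) - (6)*(-2)) / 4 = -3

(-3, -1, -2)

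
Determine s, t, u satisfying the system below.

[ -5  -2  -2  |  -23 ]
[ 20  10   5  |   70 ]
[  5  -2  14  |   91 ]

(5, -5, 4)

Forward elimination on [A|b]:
R2 <- R2 - (-4)*R1:  [   0    2   -3  -22 ]
R3 <- R3 - (-1)*R1:  [  0  -4  12  68 ]
R3 <- R3 - (-2)*R2:  [  0   0   6  24 ]
Row echelon form:
[ -5  -2  -2  |  -23 ]
[  0   2  -3  |  -22 ]
[  0   0   6  |   24 ]
Back-substitution:
u = (24) / 6 = 4
t = (-22 - (-3)*(4)) / 2 = -5
s = (-23 - (-2)*(-5) - (-2)*(4)) / -5 = 5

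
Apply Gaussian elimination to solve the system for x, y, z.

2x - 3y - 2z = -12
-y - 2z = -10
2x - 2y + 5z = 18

(1, 2, 4)

Forward elimination on [A|b]:
R3 <- R3 - (1)*R1:  [  0   1   7  30 ]
R3 <- R3 - (-1)*R2:  [  0   0   5  20 ]
Row echelon form:
[ 2  -3  -2  |  -12 ]
[ 0  -1  -2  |  -10 ]
[ 0   0   5  |   20 ]
Back-substitution:
z = (20) / 5 = 4
y = (-10 - (-2)*(4)) / -1 = 2
x = (-12 - (-3)*(2) - (-2)*(4)) / 2 = 1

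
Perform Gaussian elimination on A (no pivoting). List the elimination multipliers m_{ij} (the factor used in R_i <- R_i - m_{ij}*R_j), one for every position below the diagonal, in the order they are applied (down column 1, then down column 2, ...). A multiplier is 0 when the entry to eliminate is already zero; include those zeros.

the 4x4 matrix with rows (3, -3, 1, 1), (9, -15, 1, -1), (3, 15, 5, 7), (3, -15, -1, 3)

Forward elimination:
R2 <- R2 - (3)*R1:  [  0  -6  -2  -4 ]
R3 <- R3 - (1)*R1:  [  0  18   4   6 ]
R4 <- R4 - (1)*R1:  [   0  -12   -2    2 ]
R3 <- R3 - (-3)*R2:  [  0   0  -2  -6 ]
R4 <- R4 - (2)*R2:  [  0   0   2  10 ]
R4 <- R4 - (-1)*R3:  [ 0  0  0  4 ]
Multipliers (in order of application): m_{21} = 3, m_{31} = 1, m_{41} = 1, m_{32} = -3, m_{42} = 2, m_{43} = -1

multipliers: 3, 1, 1, -3, 2, -1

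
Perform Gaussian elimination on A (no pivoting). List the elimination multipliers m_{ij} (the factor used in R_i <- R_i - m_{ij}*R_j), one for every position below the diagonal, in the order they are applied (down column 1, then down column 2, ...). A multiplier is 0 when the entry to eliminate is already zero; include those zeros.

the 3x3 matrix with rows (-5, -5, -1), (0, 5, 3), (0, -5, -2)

Forward elimination:
R2: entry in column 1 is already 0 -> m_{21} = 0 (no row operation needed)
R3: entry in column 1 is already 0 -> m_{31} = 0 (no row operation needed)
R3 <- R3 - (-1)*R2:  [ 0  0  1 ]
Multipliers (in order of application): m_{21} = 0, m_{31} = 0, m_{32} = -1

multipliers: 0, 0, -1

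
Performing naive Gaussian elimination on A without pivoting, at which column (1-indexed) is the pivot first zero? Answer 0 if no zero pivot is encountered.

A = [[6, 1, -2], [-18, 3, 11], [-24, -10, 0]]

Naive forward elimination:
R2 <- R2 - (-3)*R1:  [ 0  6  5 ]
R3 <- R3 - (-4)*R1:  [  0  -6  -8 ]
R3 <- R3 - (-1)*R2:  [  0   0  -3 ]
All pivots nonzero; naive elimination completes without hitting a zero pivot.

first zero-pivot column = 0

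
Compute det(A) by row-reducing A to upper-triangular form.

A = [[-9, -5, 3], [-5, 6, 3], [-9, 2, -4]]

Forward elimination:
R2 <- R2 - (5/9)*R1:  [    0  79/9   4/3 ]
R3 <- R3 - (1)*R1:  [  0   7  -7 ]
R3 <- R3 - (63/79)*R2:  [       0        0  -637/79 ]
Upper-triangular form:
[ -9    -5        3 ]
[  0  79/9      4/3 ]
[  0     0  -637/79 ]
det(A) = (-1)^0 * (-9) * (79/9) * (-637/79) = 637  (0 row swaps -> sign +1)

det(A) = 637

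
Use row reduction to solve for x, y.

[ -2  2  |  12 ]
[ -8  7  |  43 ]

Forward elimination on [A|b]:
R2 <- R2 - (4)*R1:  [  0  -1  -5 ]
Row echelon form:
[ -2   2  |  12 ]
[  0  -1  |  -5 ]
Back-substitution:
y = (-5) / -1 = 5
x = (12 - (2)*(5)) / -2 = -1

(-1, 5)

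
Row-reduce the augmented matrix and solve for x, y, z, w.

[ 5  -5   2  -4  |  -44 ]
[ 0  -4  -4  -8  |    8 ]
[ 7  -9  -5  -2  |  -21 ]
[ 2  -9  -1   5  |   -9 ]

Forward elimination on [A|b]:
R3 <- R3 - (7/5)*R1:  [     0     -2  -39/5   18/5  203/5 ]
R4 <- R4 - (2/5)*R1:  [    0    -7  -9/5  33/5  43/5 ]
R3 <- R3 - (1/2)*R2:  [     0      0  -29/5   38/5  183/5 ]
R4 <- R4 - (7/4)*R2:  [     0      0   26/5  103/5  -27/5 ]
R4 <- R4 - (-26/29)*R3:  [      0       0       0  795/29  795/29 ]
Row echelon form:
[ 5  -5      2      -4  |     -44 ]
[ 0  -4     -4      -8  |       8 ]
[ 0   0  -29/5    38/5  |   183/5 ]
[ 0   0      0  795/29  |  795/29 ]
Back-substitution:
w = (795/29) / (795/29) = 1
z = (183/5 - (38/5)*(1)) / (-29/5) = -5
y = (8 - (-4)*(-5) - (-8)*(1)) / -4 = 1
x = (-44 - (-5)*(1) - (2)*(-5) - (-4)*(1)) / 5 = -5

(-5, 1, -5, 1)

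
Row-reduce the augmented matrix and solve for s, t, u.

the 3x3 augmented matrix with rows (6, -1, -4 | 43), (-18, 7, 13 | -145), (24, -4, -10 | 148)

Forward elimination on [A|b]:
R2 <- R2 - (-3)*R1:  [   0    4    1  -16 ]
R3 <- R3 - (4)*R1:  [   0    0    6  -24 ]
Row echelon form:
[ 6  -1  -4  |   43 ]
[ 0   4   1  |  -16 ]
[ 0   0   6  |  -24 ]
Back-substitution:
u = (-24) / 6 = -4
t = (-16 - (1)*(-4)) / 4 = -3
s = (43 - (-1)*(-3) - (-4)*(-4)) / 6 = 4

(4, -3, -4)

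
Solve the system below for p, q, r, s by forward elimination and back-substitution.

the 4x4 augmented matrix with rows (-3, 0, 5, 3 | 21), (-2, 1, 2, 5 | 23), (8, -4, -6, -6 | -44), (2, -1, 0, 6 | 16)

Forward elimination on [A|b]:
R2 <- R2 - (2/3)*R1:  [    0     1  -4/3     3     9 ]
R3 <- R3 - (-8/3)*R1:  [    0    -4  22/3     2    12 ]
R4 <- R4 - (-2/3)*R1:  [    0    -1  10/3     8    30 ]
R3 <- R3 - (-4)*R2:  [  0   0   2  14  48 ]
R4 <- R4 - (-1)*R2:  [  0   0   2  11  39 ]
R4 <- R4 - (1)*R3:  [  0   0   0  -3  -9 ]
Row echelon form:
[ -3  0     5   3  |  21 ]
[  0  1  -4/3   3  |   9 ]
[  0  0     2  14  |  48 ]
[  0  0     0  -3  |  -9 ]
Back-substitution:
s = (-9) / -3 = 3
r = (48 - (14)*(3)) / 2 = 3
q = (9 - (-4/3)*(3) - (3)*(3)) / 1 = 4
p = (21 - (5)*(3) - (3)*(3)) / -3 = 1

(1, 4, 3, 3)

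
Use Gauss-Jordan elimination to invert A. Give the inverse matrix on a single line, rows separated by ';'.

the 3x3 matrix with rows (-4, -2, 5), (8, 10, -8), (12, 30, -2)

Gauss-Jordan on [A | I]:
R1 <- (1/-4)*R1:  [    1   1/2  -5/4  |  -1/4     0     0 ]
R2 <- R2 - (8)*R1:  [ 0  6  2  |  2  1  0 ]
R3 <- R3 - (12)*R1:  [  0  24  13  |   3   0   1 ]
R2 <- (1/6)*R2:  [   0    1  1/3  |  1/3  1/6    0 ]
R1 <- R1 - (1/2)*R2:  [      1       0  -17/12  |   -5/12   -1/12       0 ]
R3 <- R3 - (24)*R2:  [  0   0   5  |  -5  -4   1 ]
R3 <- (1/5)*R3:  [    0     0     1  |    -1  -4/5   1/5 ]
R1 <- R1 - (-17/12)*R3:  [      1       0       0  |   -11/6  -73/60   17/60 ]
R2 <- R2 - (1/3)*R3:  [     0      1      0  |    2/3  13/30  -1/15 ]
Right block of [I | A^{-1}] is the inverse:
[ -11/6  -73/60  17/60 ]
[   2/3   13/30  -1/15 ]
[    -1    -4/5    1/5 ]

inverse = [-11/6 -73/60 17/60; 2/3 13/30 -1/15; -1 -4/5 1/5]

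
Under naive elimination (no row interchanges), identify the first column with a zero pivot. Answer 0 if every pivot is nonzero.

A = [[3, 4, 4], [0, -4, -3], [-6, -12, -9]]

first zero-pivot column = 0

Naive forward elimination:
R3 <- R3 - (-2)*R1:  [  0  -4  -1 ]
R3 <- R3 - (1)*R2:  [ 0  0  2 ]
All pivots nonzero; naive elimination completes without hitting a zero pivot.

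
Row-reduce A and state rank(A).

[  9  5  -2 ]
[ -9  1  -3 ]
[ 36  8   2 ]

rank(A) = 2

Row reduction:
R2 <- R2 - (-1)*R1:  [  0   6  -5 ]
R3 <- R3 - (4)*R1:  [   0  -12   10 ]
R3 <- R3 - (-2)*R2:  [ 0  0  0 ]
Row echelon form:
[ 9  5  -2 ]
[ 0  6  -5 ]
[ 0  0   0 ]
Nonzero rows / pivot columns: 2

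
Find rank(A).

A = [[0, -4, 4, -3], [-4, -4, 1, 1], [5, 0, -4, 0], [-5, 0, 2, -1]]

rank(A) = 4

Row reduction:
R1 <-> R2   (pivot in column 1 was zero)
[ -4  -4   1   1 ]
[  0  -4   4  -3 ]
[  5   0  -4   0 ]
[ -5   0   2  -1 ]
R3 <- R3 - (-5/4)*R1:  [     0     -5  -11/4    5/4 ]
R4 <- R4 - (5/4)*R1:  [    0     5   3/4  -9/4 ]
R3 <- R3 - (5/4)*R2:  [     0      0  -31/4      5 ]
R4 <- R4 - (-5/4)*R2:  [    0     0  23/4    -6 ]
R4 <- R4 - (-23/31)*R3:  [      0       0       0  -71/31 ]
Row echelon form:
[ -4  -4      1       1 ]
[  0  -4      4      -3 ]
[  0   0  -31/4       5 ]
[  0   0      0  -71/31 ]
Nonzero rows / pivot columns: 4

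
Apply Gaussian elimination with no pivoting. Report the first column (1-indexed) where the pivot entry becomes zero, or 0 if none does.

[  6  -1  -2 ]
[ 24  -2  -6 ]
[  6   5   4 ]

first zero-pivot column = 3

Naive forward elimination:
R2 <- R2 - (4)*R1:  [ 0  2  2 ]
R3 <- R3 - (1)*R1:  [ 0  6  6 ]
R3 <- R3 - (3)*R2:  [ 0  0  0 ]
Matrix at this point:
[ 6  -1  -2 ]
[ 0   2   2 ]
[ 0   0   0 ]
Pivot entry (3,3) in the last row is zero and there are no rows below to swap with -> zero pivot in column 3 (A is singular).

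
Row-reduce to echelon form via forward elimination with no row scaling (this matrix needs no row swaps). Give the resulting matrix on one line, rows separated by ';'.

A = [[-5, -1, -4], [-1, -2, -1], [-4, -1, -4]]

Forward elimination:
R2 <- R2 - (1/5)*R1:  [    0  -9/5  -1/5 ]
R3 <- R3 - (4/5)*R1:  [    0  -1/5  -4/5 ]
R3 <- R3 - (1/9)*R2:  [    0     0  -7/9 ]
Row echelon form:
[ -5    -1    -4 ]
[  0  -9/5  -1/5 ]
[  0     0  -7/9 ]

REF = [-5 -1 -4; 0 -9/5 -1/5; 0 0 -7/9]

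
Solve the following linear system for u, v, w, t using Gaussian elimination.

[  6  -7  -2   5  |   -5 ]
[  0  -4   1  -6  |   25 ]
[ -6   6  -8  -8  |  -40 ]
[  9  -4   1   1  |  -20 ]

Forward elimination on [A|b]:
R3 <- R3 - (-1)*R1:  [   0   -1  -10   -3  -45 ]
R4 <- R4 - (3/2)*R1:  [     0   13/2      4  -13/2  -25/2 ]
R3 <- R3 - (1/4)*R2:  [      0       0   -41/4    -3/2  -205/4 ]
R4 <- R4 - (-13/8)*R2:  [     0      0   45/8  -65/4  225/8 ]
R4 <- R4 - (-45/82)*R3:  [       0        0        0  -700/41        0 ]
Row echelon form:
[ 6  -7     -2        5  |      -5 ]
[ 0  -4      1       -6  |      25 ]
[ 0   0  -41/4     -3/2  |  -205/4 ]
[ 0   0      0  -700/41  |       0 ]
Back-substitution:
t = (0) / (-700/41) = 0
w = (-205/4 - (-3/2)*(0)) / (-41/4) = 5
v = (25 - (1)*(5) - (-6)*(0)) / -4 = -5
u = (-5 - (-7)*(-5) - (-2)*(5) - (5)*(0)) / 6 = -5

(-5, -5, 5, 0)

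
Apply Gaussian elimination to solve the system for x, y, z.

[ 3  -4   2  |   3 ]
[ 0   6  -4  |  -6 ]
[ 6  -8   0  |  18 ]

Forward elimination on [A|b]:
R3 <- R3 - (2)*R1:  [  0   0  -4  12 ]
Row echelon form:
[ 3  -4   2  |   3 ]
[ 0   6  -4  |  -6 ]
[ 0   0  -4  |  12 ]
Back-substitution:
z = (12) / -4 = -3
y = (-6 - (-4)*(-3)) / 6 = -3
x = (3 - (-4)*(-3) - (2)*(-3)) / 3 = -1

(-1, -3, -3)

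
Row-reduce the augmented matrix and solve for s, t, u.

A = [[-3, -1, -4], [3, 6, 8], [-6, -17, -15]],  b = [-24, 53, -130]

Forward elimination on [A|b]:
R2 <- R2 - (-1)*R1:  [  0   5   4  29 ]
R3 <- R3 - (2)*R1:  [   0  -15   -7  -82 ]
R3 <- R3 - (-3)*R2:  [ 0  0  5  5 ]
Row echelon form:
[ -3  -1  -4  |  -24 ]
[  0   5   4  |   29 ]
[  0   0   5  |    5 ]
Back-substitution:
u = (5) / 5 = 1
t = (29 - (4)*(1)) / 5 = 5
s = (-24 - (-1)*(5) - (-4)*(1)) / -3 = 5

(5, 5, 1)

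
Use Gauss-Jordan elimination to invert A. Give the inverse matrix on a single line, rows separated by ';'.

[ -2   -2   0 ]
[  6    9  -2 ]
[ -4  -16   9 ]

Gauss-Jordan on [A | I]:
R1 <- (1/-2)*R1:  [    1     1     0  |  -1/2     0     0 ]
R2 <- R2 - (6)*R1:  [  0   3  -2  |   3   1   0 ]
R3 <- R3 - (-4)*R1:  [   0  -12    9  |   -2    0    1 ]
R2 <- (1/3)*R2:  [    0     1  -2/3  |     1   1/3     0 ]
R1 <- R1 - (1)*R2:  [    1     0   2/3  |  -3/2  -1/3     0 ]
R3 <- R3 - (-12)*R2:  [  0   0   1  |  10   4   1 ]
R1 <- R1 - (2/3)*R3:  [     1      0      0  |  -49/6     -3   -2/3 ]
R2 <- R2 - (-2/3)*R3:  [    0     1     0  |  23/3     3   2/3 ]
Right block of [I | A^{-1}] is the inverse:
[ -49/6  -3  -2/3 ]
[  23/3   3   2/3 ]
[    10   4     1 ]

inverse = [-49/6 -3 -2/3; 23/3 3 2/3; 10 4 1]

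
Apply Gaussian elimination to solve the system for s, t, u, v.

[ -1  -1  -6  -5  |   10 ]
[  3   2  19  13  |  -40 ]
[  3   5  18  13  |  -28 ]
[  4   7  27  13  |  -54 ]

Forward elimination on [A|b]:
R2 <- R2 - (-3)*R1:  [   0   -1    1   -2  -10 ]
R3 <- R3 - (-3)*R1:  [  0   2   0  -2   2 ]
R4 <- R4 - (-4)*R1:  [   0    3    3   -7  -14 ]
R3 <- R3 - (-2)*R2:  [   0    0    2   -6  -18 ]
R4 <- R4 - (-3)*R2:  [   0    0    6  -13  -44 ]
R4 <- R4 - (3)*R3:  [  0   0   0   5  10 ]
Row echelon form:
[ -1  -1  -6  -5  |   10 ]
[  0  -1   1  -2  |  -10 ]
[  0   0   2  -6  |  -18 ]
[  0   0   0   5  |   10 ]
Back-substitution:
v = (10) / 5 = 2
u = (-18 - (-6)*(2)) / 2 = -3
t = (-10 - (1)*(-3) - (-2)*(2)) / -1 = 3
s = (10 - (-1)*(3) - (-6)*(-3) - (-5)*(2)) / -1 = -5

(-5, 3, -3, 2)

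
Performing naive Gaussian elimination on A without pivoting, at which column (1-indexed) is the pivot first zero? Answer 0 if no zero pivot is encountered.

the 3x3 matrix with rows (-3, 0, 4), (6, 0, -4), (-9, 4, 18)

Naive forward elimination:
R2 <- R2 - (-2)*R1:  [ 0  0  4 ]
R3 <- R3 - (3)*R1:  [ 0  4  6 ]
Matrix at this point:
[ -3  0  4 ]
[  0  0  4 ]
[  0  4  6 ]
Pivot entry (2,2) is zero but row 3 has 4 in column 2 -> naive elimination stops; a row interchange (e.g. R2 <-> R3) would be required here.

first zero-pivot column = 2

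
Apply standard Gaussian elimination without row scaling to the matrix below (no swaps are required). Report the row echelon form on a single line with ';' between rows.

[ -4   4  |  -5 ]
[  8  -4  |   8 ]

REF = [-4 4 -5; 0 4 -2]

Forward elimination:
R2 <- R2 - (-2)*R1:  [  0   4  -2 ]
Row echelon form:
[ -4  4  |  -5 ]
[  0  4  |  -2 ]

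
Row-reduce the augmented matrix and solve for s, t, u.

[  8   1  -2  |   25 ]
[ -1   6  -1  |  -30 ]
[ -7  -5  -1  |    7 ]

(3, -5, -3)

Forward elimination on [A|b]:
R2 <- R2 - (-1/8)*R1:  [      0    49/8    -5/4  -215/8 ]
R3 <- R3 - (-7/8)*R1:  [     0  -33/8  -11/4  231/8 ]
R3 <- R3 - (-33/49)*R2:  [       0        0  -176/49   528/49 ]
Row echelon form:
[ 8     1       -2  |      25 ]
[ 0  49/8     -5/4  |  -215/8 ]
[ 0     0  -176/49  |  528/49 ]
Back-substitution:
u = (528/49) / (-176/49) = -3
t = (-215/8 - (-5/4)*(-3)) / (49/8) = -5
s = (25 - (1)*(-5) - (-2)*(-3)) / 8 = 3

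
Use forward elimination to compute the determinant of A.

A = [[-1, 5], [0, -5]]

det(A) = 5

Forward elimination:
Upper-triangular form:
[ -1   5 ]
[  0  -5 ]
det(A) = (-1)^0 * (-1) * (-5) = 5  (0 row swaps -> sign +1)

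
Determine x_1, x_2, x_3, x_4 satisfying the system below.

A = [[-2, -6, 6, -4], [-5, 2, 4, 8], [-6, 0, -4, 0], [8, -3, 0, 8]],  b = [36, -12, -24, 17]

Forward elimination on [A|b]:
R2 <- R2 - (5/2)*R1:  [    0    17   -11    18  -102 ]
R3 <- R3 - (3)*R1:  [    0    18   -22    12  -132 ]
R4 <- R4 - (-4)*R1:  [   0  -27   24   -8  161 ]
R3 <- R3 - (18/17)*R2:  [       0        0  -176/17  -120/17      -24 ]
R4 <- R4 - (-27/17)*R2:  [      0       0  111/17  350/17      -1 ]
R4 <- R4 - (-111/176)*R3:  [       0        0        0   355/22  -355/22 ]
Row echelon form:
[ -2  -6        6       -4  |       36 ]
[  0  17      -11       18  |     -102 ]
[  0   0  -176/17  -120/17  |      -24 ]
[  0   0        0   355/22  |  -355/22 ]
Back-substitution:
x_4 = (-355/22) / (355/22) = -1
x_3 = (-24 - (-120/17)*(-1)) / (-176/17) = 3
x_2 = (-102 - (-11)*(3) - (18)*(-1)) / 17 = -3
x_1 = (36 - (-6)*(-3) - (6)*(3) - (-4)*(-1)) / -2 = 2

(2, -3, 3, -1)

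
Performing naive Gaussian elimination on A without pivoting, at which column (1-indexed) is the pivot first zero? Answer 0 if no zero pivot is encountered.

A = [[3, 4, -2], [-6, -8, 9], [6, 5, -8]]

first zero-pivot column = 2

Naive forward elimination:
R2 <- R2 - (-2)*R1:  [ 0  0  5 ]
R3 <- R3 - (2)*R1:  [  0  -3  -4 ]
Matrix at this point:
[ 3   4  -2 ]
[ 0   0   5 ]
[ 0  -3  -4 ]
Pivot entry (2,2) is zero but row 3 has -3 in column 2 -> naive elimination stops; a row interchange (e.g. R2 <-> R3) would be required here.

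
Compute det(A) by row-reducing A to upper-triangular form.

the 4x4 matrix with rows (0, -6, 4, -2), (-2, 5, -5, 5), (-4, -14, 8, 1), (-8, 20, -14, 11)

det(A) = 144

Forward elimination:
R1 <-> R2   (pivot in column 1 was zero)
[ -2    5   -5   5 ]
[  0   -6    4  -2 ]
[ -4  -14    8   1 ]
[ -8   20  -14  11 ]
R3 <- R3 - (2)*R1:  [   0  -24   18   -9 ]
R4 <- R4 - (4)*R1:  [  0   0   6  -9 ]
R3 <- R3 - (4)*R2:  [  0   0   2  -1 ]
R4 <- R4 - (3)*R3:  [  0   0   0  -6 ]
Upper-triangular form:
[ -2   5  -5   5 ]
[  0  -6   4  -2 ]
[  0   0   2  -1 ]
[  0   0   0  -6 ]
det(A) = (-1)^1 * (-2) * (-6) * (2) * (-6) = 144  (1 row swap -> sign -1)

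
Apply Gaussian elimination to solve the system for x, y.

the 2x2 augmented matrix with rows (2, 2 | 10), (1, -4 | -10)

Forward elimination on [A|b]:
R2 <- R2 - (1/2)*R1:  [   0   -5  -15 ]
Row echelon form:
[ 2   2  |   10 ]
[ 0  -5  |  -15 ]
Back-substitution:
y = (-15) / -5 = 3
x = (10 - (2)*(3)) / 2 = 2

(2, 3)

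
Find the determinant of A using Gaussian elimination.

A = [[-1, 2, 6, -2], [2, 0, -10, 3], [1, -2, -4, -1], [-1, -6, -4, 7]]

Forward elimination:
R2 <- R2 - (-2)*R1:  [  0   4   2  -1 ]
R3 <- R3 - (-1)*R1:  [  0   0   2  -3 ]
R4 <- R4 - (1)*R1:  [   0   -8  -10    9 ]
R4 <- R4 - (-2)*R2:  [  0   0  -6   7 ]
R4 <- R4 - (-3)*R3:  [  0   0   0  -2 ]
Upper-triangular form:
[ -1  2  6  -2 ]
[  0  4  2  -1 ]
[  0  0  2  -3 ]
[  0  0  0  -2 ]
det(A) = (-1)^0 * (-1) * (4) * (2) * (-2) = 16  (0 row swaps -> sign +1)

det(A) = 16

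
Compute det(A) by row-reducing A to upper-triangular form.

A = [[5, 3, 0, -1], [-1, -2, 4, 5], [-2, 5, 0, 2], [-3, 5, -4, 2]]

Forward elimination:
R2 <- R2 - (-1/5)*R1:  [    0  -7/5     4  24/5 ]
R3 <- R3 - (-2/5)*R1:  [    0  31/5     0   8/5 ]
R4 <- R4 - (-3/5)*R1:  [    0  34/5    -4   7/5 ]
R3 <- R3 - (-31/7)*R2:  [     0      0  124/7  160/7 ]
R4 <- R4 - (-34/7)*R2:  [     0      0  108/7  173/7 ]
R4 <- R4 - (27/31)*R3:  [      0       0       0  149/31 ]
Upper-triangular form:
[ 5     3      0      -1 ]
[ 0  -7/5      4    24/5 ]
[ 0     0  124/7   160/7 ]
[ 0     0      0  149/31 ]
det(A) = (-1)^0 * (5) * (-7/5) * (124/7) * (149/31) = -596  (0 row swaps -> sign +1)

det(A) = -596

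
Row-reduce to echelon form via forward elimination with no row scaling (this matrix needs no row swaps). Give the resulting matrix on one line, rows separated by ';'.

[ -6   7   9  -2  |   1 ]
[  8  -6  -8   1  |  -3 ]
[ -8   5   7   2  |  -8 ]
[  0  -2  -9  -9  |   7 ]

REF = [-6 7 9 -2 1; 0 10/3 4 -5/3 -5/3; 0 0 1/5 5/2 -23/2; 0 0 0 145/2 -747/2]

Forward elimination:
R2 <- R2 - (-4/3)*R1:  [    0  10/3     4  -5/3  -5/3 ]
R3 <- R3 - (4/3)*R1:  [     0  -13/3     -5   14/3  -28/3 ]
R3 <- R3 - (-13/10)*R2:  [     0      0    1/5    5/2  -23/2 ]
R4 <- R4 - (-3/5)*R2:  [     0      0  -33/5    -10      6 ]
R4 <- R4 - (-33)*R3:  [      0       0       0   145/2  -747/2 ]
Row echelon form:
[ -6     7    9     -2  |       1 ]
[  0  10/3    4   -5/3  |    -5/3 ]
[  0     0  1/5    5/2  |   -23/2 ]
[  0     0    0  145/2  |  -747/2 ]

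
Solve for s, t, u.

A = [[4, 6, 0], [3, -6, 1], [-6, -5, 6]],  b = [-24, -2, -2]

(-3, -2, -5)

Forward elimination on [A|b]:
R2 <- R2 - (3/4)*R1:  [     0  -21/2      1     16 ]
R3 <- R3 - (-3/2)*R1:  [   0    4    6  -38 ]
R3 <- R3 - (-8/21)*R2:  [       0        0   134/21  -670/21 ]
Row echelon form:
[ 4      6       0  |      -24 ]
[ 0  -21/2       1  |       16 ]
[ 0      0  134/21  |  -670/21 ]
Back-substitution:
u = (-670/21) / (134/21) = -5
t = (16 - (1)*(-5)) / (-21/2) = -2
s = (-24 - (6)*(-2)) / 4 = -3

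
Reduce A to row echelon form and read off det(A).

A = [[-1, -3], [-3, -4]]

Forward elimination:
R2 <- R2 - (3)*R1:  [ 0  5 ]
Upper-triangular form:
[ -1  -3 ]
[  0   5 ]
det(A) = (-1)^0 * (-1) * (5) = -5  (0 row swaps -> sign +1)

det(A) = -5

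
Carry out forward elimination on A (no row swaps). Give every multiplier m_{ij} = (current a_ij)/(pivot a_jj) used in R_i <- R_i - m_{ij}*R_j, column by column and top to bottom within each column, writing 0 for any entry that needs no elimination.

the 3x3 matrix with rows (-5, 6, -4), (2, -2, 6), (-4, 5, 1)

multipliers: -2/5, 4/5, 1/2

Forward elimination:
R2 <- R2 - (-2/5)*R1:  [    0   2/5  22/5 ]
R3 <- R3 - (4/5)*R1:  [    0   1/5  21/5 ]
R3 <- R3 - (1/2)*R2:  [ 0  0  2 ]
Multipliers (in order of application): m_{21} = -2/5, m_{31} = 4/5, m_{32} = 1/2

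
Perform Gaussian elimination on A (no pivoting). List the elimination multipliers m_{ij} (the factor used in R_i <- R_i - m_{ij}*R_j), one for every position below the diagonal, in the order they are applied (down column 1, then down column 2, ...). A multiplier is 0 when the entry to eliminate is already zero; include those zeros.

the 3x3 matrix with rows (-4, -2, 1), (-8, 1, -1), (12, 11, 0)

multipliers: 2, -3, 1

Forward elimination:
R2 <- R2 - (2)*R1:  [  0   5  -3 ]
R3 <- R3 - (-3)*R1:  [ 0  5  3 ]
R3 <- R3 - (1)*R2:  [ 0  0  6 ]
Multipliers (in order of application): m_{21} = 2, m_{31} = -3, m_{32} = 1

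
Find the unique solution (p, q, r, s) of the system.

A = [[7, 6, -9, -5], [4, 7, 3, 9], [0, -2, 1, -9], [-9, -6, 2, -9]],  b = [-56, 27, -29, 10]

(-5, 2, 2, 3)

Forward elimination on [A|b]:
R2 <- R2 - (4/7)*R1:  [    0  25/7  57/7  83/7    59 ]
R4 <- R4 - (-9/7)*R1:  [      0    12/7   -67/7  -108/7     -62 ]
R3 <- R3 - (-14/25)*R2:  [      0       0  139/25  -59/25  101/25 ]
R4 <- R4 - (12/25)*R2:  [        0         0   -337/25   -528/25  -2258/25 ]
R4 <- R4 - (-337/139)*R3:  [          0           0           0   -3731/139  -11193/139 ]
Row echelon form:
[ 7     6      -9         -5  |         -56 ]
[ 0  25/7    57/7       83/7  |          59 ]
[ 0     0  139/25     -59/25  |      101/25 ]
[ 0     0       0  -3731/139  |  -11193/139 ]
Back-substitution:
s = (-11193/139) / (-3731/139) = 3
r = (101/25 - (-59/25)*(3)) / (139/25) = 2
q = (59 - (57/7)*(2) - (83/7)*(3)) / (25/7) = 2
p = (-56 - (6)*(2) - (-9)*(2) - (-5)*(3)) / 7 = -5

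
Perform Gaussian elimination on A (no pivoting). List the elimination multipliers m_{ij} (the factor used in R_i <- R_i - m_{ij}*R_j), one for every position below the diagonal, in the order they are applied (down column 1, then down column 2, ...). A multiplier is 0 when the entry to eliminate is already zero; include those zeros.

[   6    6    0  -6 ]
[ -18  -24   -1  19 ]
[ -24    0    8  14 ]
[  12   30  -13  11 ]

Forward elimination:
R2 <- R2 - (-3)*R1:  [  0  -6  -1   1 ]
R3 <- R3 - (-4)*R1:  [   0   24    8  -10 ]
R4 <- R4 - (2)*R1:  [   0   18  -13   23 ]
R3 <- R3 - (-4)*R2:  [  0   0   4  -6 ]
R4 <- R4 - (-3)*R2:  [   0    0  -16   26 ]
R4 <- R4 - (-4)*R3:  [ 0  0  0  2 ]
Multipliers (in order of application): m_{21} = -3, m_{31} = -4, m_{41} = 2, m_{32} = -4, m_{42} = -3, m_{43} = -4

multipliers: -3, -4, 2, -4, -3, -4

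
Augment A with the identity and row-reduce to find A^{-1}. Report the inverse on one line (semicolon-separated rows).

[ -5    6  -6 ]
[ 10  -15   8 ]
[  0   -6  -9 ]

inverse = [-61/5 -6 14/5; -6 -3 4/3; 4 2 -1]

Gauss-Jordan on [A | I]:
R1 <- (1/-5)*R1:  [    1  -6/5   6/5  |  -1/5     0     0 ]
R2 <- R2 - (10)*R1:  [  0  -3  -4  |   2   1   0 ]
R2 <- (1/-3)*R2:  [    0     1   4/3  |  -2/3  -1/3     0 ]
R1 <- R1 - (-6/5)*R2:  [    1     0  14/5  |    -1  -2/5     0 ]
R3 <- R3 - (-6)*R2:  [  0   0  -1  |  -4  -2   1 ]
R3 <- (1/-1)*R3:  [  0   0   1  |   4   2  -1 ]
R1 <- R1 - (14/5)*R3:  [     1      0      0  |  -61/5     -6   14/5 ]
R2 <- R2 - (4/3)*R3:  [   0    1    0  |   -6   -3  4/3 ]
Right block of [I | A^{-1}] is the inverse:
[ -61/5  -6  14/5 ]
[    -6  -3   4/3 ]
[     4   2    -1 ]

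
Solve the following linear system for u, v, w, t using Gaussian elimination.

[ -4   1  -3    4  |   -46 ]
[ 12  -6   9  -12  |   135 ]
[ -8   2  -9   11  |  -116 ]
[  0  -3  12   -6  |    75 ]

(5, 1, 5, -3)

Forward elimination on [A|b]:
R2 <- R2 - (-3)*R1:  [  0  -3   0   0  -3 ]
R3 <- R3 - (2)*R1:  [   0    0   -3    3  -24 ]
R4 <- R4 - (1)*R2:  [  0   0  12  -6  78 ]
R4 <- R4 - (-4)*R3:  [   0    0    0    6  -18 ]
Row echelon form:
[ -4   1  -3  4  |  -46 ]
[  0  -3   0  0  |   -3 ]
[  0   0  -3  3  |  -24 ]
[  0   0   0  6  |  -18 ]
Back-substitution:
t = (-18) / 6 = -3
w = (-24 - (3)*(-3)) / -3 = 5
v = (-3) / -3 = 1
u = (-46 - (1)*(1) - (-3)*(5) - (4)*(-3)) / -4 = 5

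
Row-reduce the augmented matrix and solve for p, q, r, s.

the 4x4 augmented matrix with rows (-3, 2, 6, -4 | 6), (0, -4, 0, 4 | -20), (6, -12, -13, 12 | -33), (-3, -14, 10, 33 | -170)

Forward elimination on [A|b]:
R3 <- R3 - (-2)*R1:  [   0   -8   -1    4  -21 ]
R4 <- R4 - (1)*R1:  [    0   -16     4    37  -176 ]
R3 <- R3 - (2)*R2:  [  0   0  -1  -4  19 ]
R4 <- R4 - (4)*R2:  [   0    0    4   21  -96 ]
R4 <- R4 - (-4)*R3:  [   0    0    0    5  -20 ]
Row echelon form:
[ -3   2   6  -4  |    6 ]
[  0  -4   0   4  |  -20 ]
[  0   0  -1  -4  |   19 ]
[  0   0   0   5  |  -20 ]
Back-substitution:
s = (-20) / 5 = -4
r = (19 - (-4)*(-4)) / -1 = -3
q = (-20 - (4)*(-4)) / -4 = 1
p = (6 - (2)*(1) - (6)*(-3) - (-4)*(-4)) / -3 = -2

(-2, 1, -3, -4)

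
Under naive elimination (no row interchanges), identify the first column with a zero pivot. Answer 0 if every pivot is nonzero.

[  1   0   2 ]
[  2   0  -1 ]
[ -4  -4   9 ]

Naive forward elimination:
R2 <- R2 - (2)*R1:  [  0   0  -5 ]
R3 <- R3 - (-4)*R1:  [  0  -4  17 ]
Matrix at this point:
[ 1   0   2 ]
[ 0   0  -5 ]
[ 0  -4  17 ]
Pivot entry (2,2) is zero but row 3 has -4 in column 2 -> naive elimination stops; a row interchange (e.g. R2 <-> R3) would be required here.

first zero-pivot column = 2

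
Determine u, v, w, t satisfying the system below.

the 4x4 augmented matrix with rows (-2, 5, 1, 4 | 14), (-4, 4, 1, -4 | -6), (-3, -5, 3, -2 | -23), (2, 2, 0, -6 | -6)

Forward elimination on [A|b]:
R2 <- R2 - (2)*R1:  [   0   -6   -1  -12  -34 ]
R3 <- R3 - (3/2)*R1:  [     0  -25/2    3/2     -8    -44 ]
R4 <- R4 - (-1)*R1:  [  0   7   1  -2   8 ]
R3 <- R3 - (25/12)*R2:  [     0      0  43/12     17  161/6 ]
R4 <- R4 - (-7/6)*R2:  [     0      0   -1/6    -16  -95/3 ]
R4 <- R4 - (-2/43)*R3:  [        0         0         0   -654/43  -1308/43 ]
Row echelon form:
[ -2   5      1        4  |        14 ]
[  0  -6     -1      -12  |       -34 ]
[  0   0  43/12       17  |     161/6 ]
[  0   0      0  -654/43  |  -1308/43 ]
Back-substitution:
t = (-1308/43) / (-654/43) = 2
w = (161/6 - (17)*(2)) / (43/12) = -2
v = (-34 - (-1)*(-2) - (-12)*(2)) / -6 = 2
u = (14 - (5)*(2) - (1)*(-2) - (4)*(2)) / -2 = 1

(1, 2, -2, 2)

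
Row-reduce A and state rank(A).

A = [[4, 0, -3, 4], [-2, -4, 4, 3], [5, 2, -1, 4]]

Row reduction:
R2 <- R2 - (-1/2)*R1:  [   0   -4  5/2    5 ]
R3 <- R3 - (5/4)*R1:  [    0     2  11/4    -1 ]
R3 <- R3 - (-1/2)*R2:  [   0    0    4  3/2 ]
Row echelon form:
[ 4   0   -3    4 ]
[ 0  -4  5/2    5 ]
[ 0   0    4  3/2 ]
Nonzero rows / pivot columns: 3

rank(A) = 3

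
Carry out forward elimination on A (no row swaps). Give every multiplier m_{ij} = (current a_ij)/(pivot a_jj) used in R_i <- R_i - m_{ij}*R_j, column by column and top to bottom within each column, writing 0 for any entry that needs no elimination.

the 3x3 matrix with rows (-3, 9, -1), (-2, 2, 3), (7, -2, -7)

Forward elimination:
R2 <- R2 - (2/3)*R1:  [    0    -4  11/3 ]
R3 <- R3 - (-7/3)*R1:  [     0     19  -28/3 ]
R3 <- R3 - (-19/4)*R2:  [     0      0  97/12 ]
Multipliers (in order of application): m_{21} = 2/3, m_{31} = -7/3, m_{32} = -19/4

multipliers: 2/3, -7/3, -19/4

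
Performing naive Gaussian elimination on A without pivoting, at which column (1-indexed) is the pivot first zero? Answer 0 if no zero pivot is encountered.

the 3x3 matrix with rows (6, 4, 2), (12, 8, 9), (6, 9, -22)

Naive forward elimination:
R2 <- R2 - (2)*R1:  [ 0  0  5 ]
R3 <- R3 - (1)*R1:  [   0    5  -24 ]
Matrix at this point:
[ 6  4    2 ]
[ 0  0    5 ]
[ 0  5  -24 ]
Pivot entry (2,2) is zero but row 3 has 5 in column 2 -> naive elimination stops; a row interchange (e.g. R2 <-> R3) would be required here.

first zero-pivot column = 2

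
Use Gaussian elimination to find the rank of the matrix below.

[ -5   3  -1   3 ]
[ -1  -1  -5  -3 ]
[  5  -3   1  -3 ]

rank(A) = 2

Row reduction:
R2 <- R2 - (1/5)*R1:  [     0   -8/5  -24/5  -18/5 ]
R3 <- R3 - (-1)*R1:  [ 0  0  0  0 ]
Row echelon form:
[ -5     3     -1      3 ]
[  0  -8/5  -24/5  -18/5 ]
[  0     0      0      0 ]
Nonzero rows / pivot columns: 2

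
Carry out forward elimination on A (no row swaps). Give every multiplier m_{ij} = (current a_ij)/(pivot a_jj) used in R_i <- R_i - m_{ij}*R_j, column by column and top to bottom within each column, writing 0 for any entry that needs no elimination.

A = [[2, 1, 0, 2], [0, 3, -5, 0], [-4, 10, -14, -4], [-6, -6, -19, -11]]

multipliers: 0, -2, -3, 4, -1, -4

Forward elimination:
R2: entry in column 1 is already 0 -> m_{21} = 0 (no row operation needed)
R3 <- R3 - (-2)*R1:  [   0   12  -14    0 ]
R4 <- R4 - (-3)*R1:  [   0   -3  -19   -5 ]
R3 <- R3 - (4)*R2:  [ 0  0  6  0 ]
R4 <- R4 - (-1)*R2:  [   0    0  -24   -5 ]
R4 <- R4 - (-4)*R3:  [  0   0   0  -5 ]
Multipliers (in order of application): m_{21} = 0, m_{31} = -2, m_{41} = -3, m_{32} = 4, m_{42} = -1, m_{43} = -4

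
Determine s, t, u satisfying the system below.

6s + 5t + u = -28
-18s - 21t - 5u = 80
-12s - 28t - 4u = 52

Forward elimination on [A|b]:
R2 <- R2 - (-3)*R1:  [  0  -6  -2  -4 ]
R3 <- R3 - (-2)*R1:  [   0  -18   -2   -4 ]
R3 <- R3 - (3)*R2:  [ 0  0  4  8 ]
Row echelon form:
[ 6   5   1  |  -28 ]
[ 0  -6  -2  |   -4 ]
[ 0   0   4  |    8 ]
Back-substitution:
u = (8) / 4 = 2
t = (-4 - (-2)*(2)) / -6 = 0
s = (-28 - (5)*(0) - (1)*(2)) / 6 = -5

(-5, 0, 2)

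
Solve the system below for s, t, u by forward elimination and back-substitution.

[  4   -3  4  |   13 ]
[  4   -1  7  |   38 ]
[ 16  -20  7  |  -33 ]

Forward elimination on [A|b]:
R2 <- R2 - (1)*R1:  [  0   2   3  25 ]
R3 <- R3 - (4)*R1:  [   0   -8   -9  -85 ]
R3 <- R3 - (-4)*R2:  [  0   0   3  15 ]
Row echelon form:
[ 4  -3  4  |  13 ]
[ 0   2  3  |  25 ]
[ 0   0  3  |  15 ]
Back-substitution:
u = (15) / 3 = 5
t = (25 - (3)*(5)) / 2 = 5
s = (13 - (-3)*(5) - (4)*(5)) / 4 = 2

(2, 5, 5)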